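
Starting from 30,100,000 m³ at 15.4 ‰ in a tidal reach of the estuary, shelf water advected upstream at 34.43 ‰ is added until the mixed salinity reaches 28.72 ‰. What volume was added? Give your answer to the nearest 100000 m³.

70200000 m³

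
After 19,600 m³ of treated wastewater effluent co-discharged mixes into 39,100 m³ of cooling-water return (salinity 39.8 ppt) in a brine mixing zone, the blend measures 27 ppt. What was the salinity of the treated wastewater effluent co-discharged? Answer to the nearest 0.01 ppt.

Salt balance: 39,100×39.8 + 19,600×S = 58,700×27
1,556,180 + 19,600·S = 1,584,900
S = (1,584,900 − 1,556,180) / 19,600 = 1.4653 ppt

1.47 ppt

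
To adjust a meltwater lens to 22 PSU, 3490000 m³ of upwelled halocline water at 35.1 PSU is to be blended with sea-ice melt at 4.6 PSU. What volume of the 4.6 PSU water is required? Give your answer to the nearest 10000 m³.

2630000 m³

Salt balance: 3,490,000×35.1 + V×4.6 = (3,490,000+V)×22
122,499,000 + 4.6V = 76,780,000 + 22V
45,719,000 = 17.4V
V = 2,627,528.74 m³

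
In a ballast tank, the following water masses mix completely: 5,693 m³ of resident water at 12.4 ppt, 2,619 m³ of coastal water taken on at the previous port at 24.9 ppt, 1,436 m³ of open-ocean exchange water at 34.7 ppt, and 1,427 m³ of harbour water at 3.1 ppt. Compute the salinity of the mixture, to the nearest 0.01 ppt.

17.01 ppt

Total salt / total volume:
salt = 5,693×12.4 + 2,619×24.9 + 1,436×34.7 + 1,427×3.1 = 70,593.2 + 65,213.1 + 49,829.2 + 4,423.7 = 190,059.2
volume = 5,693 + 2,619 + 1,436 + 1,427 = 11,175 m³
S = 190,059.2 / 11,175 = 17.0075 ppt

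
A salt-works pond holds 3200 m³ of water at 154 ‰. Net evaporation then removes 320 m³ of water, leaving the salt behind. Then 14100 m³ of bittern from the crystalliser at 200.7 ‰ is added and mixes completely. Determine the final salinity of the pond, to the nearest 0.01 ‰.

195.68 ‰

After evaporation: salt = 3,200×154 = 492,800; volume = 3,200 − 320 = 2,880 m³
After mixing: salt = 492,800 + 14,100×200.7 = 3,322,670; volume = 2,880 + 14,100 = 16,980 m³
S = 3,322,670 / 16,980 = 195.6814 ‰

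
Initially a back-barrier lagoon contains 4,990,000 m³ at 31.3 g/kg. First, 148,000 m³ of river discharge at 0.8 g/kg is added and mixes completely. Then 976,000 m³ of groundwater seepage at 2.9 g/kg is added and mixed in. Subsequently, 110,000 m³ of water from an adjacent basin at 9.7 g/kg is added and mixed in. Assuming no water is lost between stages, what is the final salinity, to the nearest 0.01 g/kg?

25.74 g/kg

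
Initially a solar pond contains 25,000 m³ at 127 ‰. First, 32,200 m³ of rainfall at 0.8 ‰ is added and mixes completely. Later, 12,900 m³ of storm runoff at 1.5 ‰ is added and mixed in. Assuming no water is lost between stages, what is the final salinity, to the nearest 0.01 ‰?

45.94 ‰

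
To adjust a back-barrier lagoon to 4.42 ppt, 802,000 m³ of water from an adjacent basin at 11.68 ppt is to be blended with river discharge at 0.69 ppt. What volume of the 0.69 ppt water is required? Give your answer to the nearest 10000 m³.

1560000 m³

Salt balance: 802,000×11.68 + V×0.69 = (802,000+V)×4.42
9,367,360 + 0.69V = 3,544,840 + 4.42V
5,822,520 = 3.73V
V = 1,560,997.32 m³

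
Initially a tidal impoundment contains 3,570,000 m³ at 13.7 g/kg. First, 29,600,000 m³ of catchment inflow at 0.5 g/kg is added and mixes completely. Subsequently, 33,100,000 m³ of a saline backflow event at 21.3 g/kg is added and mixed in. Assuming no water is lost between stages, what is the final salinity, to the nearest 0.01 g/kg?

11.60 g/kg

Total salt / total volume:
Initial salt = 3,570,000×13.7 = 48,909,000
After stage 1: salt = 48,909,000 + 29,600,000×0.5 = 63,709,000; volume = 33,170,000 m³; S = 1.921 g/kg
After stage 2: salt = 63,709,000 + 33,100,000×21.3 = 768,739,000; volume = 66,270,000 m³
S = 768,739,000 / 66,270,000 = 11.6001 g/kg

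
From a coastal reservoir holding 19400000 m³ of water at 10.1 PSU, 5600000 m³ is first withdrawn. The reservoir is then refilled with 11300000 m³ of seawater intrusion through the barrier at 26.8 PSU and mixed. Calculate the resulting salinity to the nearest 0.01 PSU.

Remaining after removal: 13,800,000 m³ at 10.1 PSU (salt = 139,380,000)
After addition: salt = 139,380,000 + 11,300,000×26.8 = 442,220,000; volume = 25,100,000 m³
S = 442,220,000 / 25,100,000 = 17.6183 PSU

17.62 PSU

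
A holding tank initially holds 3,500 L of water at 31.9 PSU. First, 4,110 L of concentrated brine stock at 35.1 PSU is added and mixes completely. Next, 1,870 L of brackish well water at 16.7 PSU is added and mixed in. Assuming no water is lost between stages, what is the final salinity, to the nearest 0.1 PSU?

30.3 PSU

Weighted by volume,
Initial salt = 3,500×31.9 = 111,650
After stage 1: salt = 111,650 + 4,110×35.1 = 255,911; volume = 7,610 L; S = 33.628 PSU
After stage 2: salt = 255,911 + 1,870×16.7 = 287,140; volume = 9,480 L
S = 287,140 / 9,480 = 30.289 PSU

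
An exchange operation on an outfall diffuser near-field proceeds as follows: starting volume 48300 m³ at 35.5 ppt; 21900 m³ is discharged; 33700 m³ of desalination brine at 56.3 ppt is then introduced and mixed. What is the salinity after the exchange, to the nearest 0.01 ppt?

Remaining after removal: 26,400 m³ at 35.5 ppt (salt = 937,200)
After addition: salt = 937,200 + 33,700×56.3 = 2,834,510; volume = 60,100 m³
S = 2,834,510 / 60,100 = 47.1632 ppt

47.16 ppt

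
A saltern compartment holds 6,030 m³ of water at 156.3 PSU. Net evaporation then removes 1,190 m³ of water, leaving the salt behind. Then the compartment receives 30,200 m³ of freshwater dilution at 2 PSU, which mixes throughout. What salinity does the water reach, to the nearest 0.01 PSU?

28.62 PSU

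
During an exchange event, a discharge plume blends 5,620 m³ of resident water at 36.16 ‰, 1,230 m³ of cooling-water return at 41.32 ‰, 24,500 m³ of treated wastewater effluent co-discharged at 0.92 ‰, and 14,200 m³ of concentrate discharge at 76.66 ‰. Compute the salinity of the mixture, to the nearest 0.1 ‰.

30.0 ‰

Salt balance:
salt = 5,620×36.16 + 1,230×41.32 + 24,500×0.92 + 14,200×76.66 = 203,219.2 + 50,823.6 + 22,540 + 1,088,572 = 1,365,154.8
volume = 5,620 + 1,230 + 24,500 + 14,200 = 45,550 m³
S = 1,365,154.8 / 45,550 = 29.97 ‰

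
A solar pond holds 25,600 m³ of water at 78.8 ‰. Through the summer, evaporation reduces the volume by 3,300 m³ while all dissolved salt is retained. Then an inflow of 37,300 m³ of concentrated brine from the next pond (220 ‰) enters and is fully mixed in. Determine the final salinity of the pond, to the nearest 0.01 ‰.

After evaporation: salt = 25,600×78.8 = 2,017,280; volume = 25,600 − 3,300 = 22,300 m³
After mixing: salt = 2,017,280 + 37,300×220 = 10,223,280; volume = 22,300 + 37,300 = 59,600 m³
S = 10,223,280 / 59,600 = 171.5315 ‰

171.53 ‰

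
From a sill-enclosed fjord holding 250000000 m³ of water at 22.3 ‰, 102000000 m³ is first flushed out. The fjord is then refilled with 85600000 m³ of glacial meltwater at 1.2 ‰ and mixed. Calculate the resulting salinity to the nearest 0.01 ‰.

14.57 ‰

Remaining after removal: 148,000,000 m³ at 22.3 ‰ (salt = 3,300,400,000)
After addition: salt = 3,300,400,000 + 85,600,000×1.2 = 3,403,120,000; volume = 233,600,000 m³
S = 3,403,120,000 / 233,600,000 = 14.5682 ‰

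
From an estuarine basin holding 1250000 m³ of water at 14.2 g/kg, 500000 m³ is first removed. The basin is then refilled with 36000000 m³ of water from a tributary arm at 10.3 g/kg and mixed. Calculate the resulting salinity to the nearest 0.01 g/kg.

Remaining after removal: 750,000 m³ at 14.2 g/kg (salt = 10,650,000)
After addition: salt = 10,650,000 + 36,000,000×10.3 = 381,450,000; volume = 36,750,000 m³
S = 381,450,000 / 36,750,000 = 10.3796 g/kg

10.38 g/kg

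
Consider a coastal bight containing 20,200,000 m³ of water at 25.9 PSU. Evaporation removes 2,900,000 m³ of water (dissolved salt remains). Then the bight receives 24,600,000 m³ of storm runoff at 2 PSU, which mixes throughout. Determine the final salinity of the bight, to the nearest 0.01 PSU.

13.66 PSU

After evaporation: salt = 20,200,000×25.9 = 523,180,000; volume = 20,200,000 − 2,900,000 = 17,300,000 m³
After mixing: salt = 523,180,000 + 24,600,000×2 = 572,380,000; volume = 17,300,000 + 24,600,000 = 41,900,000 m³
S = 572,380,000 / 41,900,000 = 13.6606 PSU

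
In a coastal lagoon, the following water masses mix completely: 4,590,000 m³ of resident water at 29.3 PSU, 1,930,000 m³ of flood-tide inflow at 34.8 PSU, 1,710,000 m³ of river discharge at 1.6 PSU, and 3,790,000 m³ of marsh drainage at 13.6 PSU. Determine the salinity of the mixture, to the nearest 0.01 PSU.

Salt balance:
salt = 4,590,000×29.3 + 1,930,000×34.8 + 1,710,000×1.6 + 3,790,000×13.6 = 134,487,000 + 67,164,000 + 2,736,000 + 51,544,000 = 255,931,000
volume = 4,590,000 + 1,930,000 + 1,710,000 + 3,790,000 = 12,020,000 m³
S = 255,931,000 / 12,020,000 = 21.2921 PSU

21.29 PSU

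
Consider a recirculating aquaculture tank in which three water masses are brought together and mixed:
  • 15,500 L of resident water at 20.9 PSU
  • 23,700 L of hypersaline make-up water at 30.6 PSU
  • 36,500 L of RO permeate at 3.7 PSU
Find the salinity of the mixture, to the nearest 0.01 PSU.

15.64 PSU

Salt balance:
salt = 15,500×20.9 + 23,700×30.6 + 36,500×3.7 = 323,950 + 725,220 + 135,050 = 1,184,220
volume = 15,500 + 23,700 + 36,500 = 75,700 L
S = 1,184,220 / 75,700 = 15.6436 PSU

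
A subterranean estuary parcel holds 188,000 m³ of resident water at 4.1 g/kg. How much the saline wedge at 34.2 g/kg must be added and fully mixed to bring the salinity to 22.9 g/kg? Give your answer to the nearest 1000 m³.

313000 m³

Salt balance: 188,000×4.1 + V×34.2 = (188,000+V)×22.9
770,800 + 34.2V = 4,305,200 + 22.9V
3,534,400 = 11.3V
V = 312,778.76 m³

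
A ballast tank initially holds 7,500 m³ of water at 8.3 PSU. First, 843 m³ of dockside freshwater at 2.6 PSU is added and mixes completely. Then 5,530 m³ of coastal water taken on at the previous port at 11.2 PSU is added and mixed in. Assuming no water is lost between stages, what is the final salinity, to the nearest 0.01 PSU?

9.11 PSU

Mass of salt is conserved:
Initial salt = 7,500×8.3 = 62,250
After stage 1: salt = 62,250 + 843×2.6 = 64,441.8; volume = 8,343 m³; S = 7.724 PSU
After stage 2: salt = 64,441.8 + 5,530×11.2 = 126,377.8; volume = 13,873 m³
S = 126,377.8 / 13,873 = 9.1096 PSU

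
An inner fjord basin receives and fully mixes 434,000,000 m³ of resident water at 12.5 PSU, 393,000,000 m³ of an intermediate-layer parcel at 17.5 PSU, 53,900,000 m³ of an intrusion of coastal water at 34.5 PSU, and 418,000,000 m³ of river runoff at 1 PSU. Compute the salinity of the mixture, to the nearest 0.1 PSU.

By conservation of dissolved salt,
salt = 434,000,000×12.5 + 393,000,000×17.5 + 53,900,000×34.5 + 418,000,000×1 = 5,425,000,000 + 6,877,500,000 + 1,859,550,000 + 418,000,000 = 14,580,050,000
volume = 434,000,000 + 393,000,000 + 53,900,000 + 418,000,000 = 1,298,900,000 m³
S = 14,580,050,000 / 1,298,900,000 = 11.225 PSU

11.2 PSU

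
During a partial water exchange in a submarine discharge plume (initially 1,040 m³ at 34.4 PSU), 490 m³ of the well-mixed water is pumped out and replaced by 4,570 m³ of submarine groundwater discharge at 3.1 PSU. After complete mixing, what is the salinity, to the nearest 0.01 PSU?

6.46 PSU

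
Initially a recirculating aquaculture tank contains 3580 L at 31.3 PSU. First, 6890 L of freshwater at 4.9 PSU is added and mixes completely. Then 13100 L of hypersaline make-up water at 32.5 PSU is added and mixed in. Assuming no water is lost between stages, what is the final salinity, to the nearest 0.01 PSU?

Total salt / total volume:
Initial salt = 3,580×31.3 = 112,054
After stage 1: salt = 112,054 + 6,890×4.9 = 145,815; volume = 10,470 L; S = 13.927 PSU
After stage 2: salt = 145,815 + 13,100×32.5 = 571,565; volume = 23,570 L
S = 571,565 / 23,570 = 24.2497 PSU

24.25 PSU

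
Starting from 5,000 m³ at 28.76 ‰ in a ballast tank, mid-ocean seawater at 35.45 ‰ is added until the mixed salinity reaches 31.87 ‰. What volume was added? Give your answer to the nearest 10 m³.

4340 m³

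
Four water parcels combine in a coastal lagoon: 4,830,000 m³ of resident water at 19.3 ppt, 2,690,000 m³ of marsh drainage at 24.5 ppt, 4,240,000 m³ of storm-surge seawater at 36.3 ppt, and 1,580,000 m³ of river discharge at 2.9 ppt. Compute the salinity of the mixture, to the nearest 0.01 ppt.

Weighted by volume,
salt = 4,830,000×19.3 + 2,690,000×24.5 + 4,240,000×36.3 + 1,580,000×2.9 = 93,219,000 + 65,905,000 + 153,912,000 + 4,582,000 = 317,618,000
volume = 4,830,000 + 2,690,000 + 4,240,000 + 1,580,000 = 13,340,000 m³
S = 317,618,000 / 13,340,000 = 23.8094 ppt

23.81 ppt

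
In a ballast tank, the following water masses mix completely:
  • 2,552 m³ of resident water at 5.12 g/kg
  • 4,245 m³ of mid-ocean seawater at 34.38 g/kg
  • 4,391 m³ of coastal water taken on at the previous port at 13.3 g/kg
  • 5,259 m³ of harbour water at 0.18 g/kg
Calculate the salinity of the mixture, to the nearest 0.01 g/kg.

Weighted by volume,
salt = 2,552×5.12 + 4,245×34.38 + 4,391×13.3 + 5,259×0.18 = 13,066.24 + 145,943.1 + 58,400.3 + 946.62 = 218,356.26
volume = 2,552 + 4,245 + 4,391 + 5,259 = 16,447 m³
S = 218,356.26 / 16,447 = 13.2764 g/kg

13.28 g/kg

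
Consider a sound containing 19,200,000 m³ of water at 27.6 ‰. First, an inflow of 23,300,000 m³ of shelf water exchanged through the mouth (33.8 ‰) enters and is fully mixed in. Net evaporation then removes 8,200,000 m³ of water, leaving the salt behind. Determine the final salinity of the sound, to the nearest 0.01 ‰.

After mixing: salt = 19,200,000×27.6 + 23,300,000×33.8 = 1,317,460,000; volume = 42,500,000 m³
After evaporation: salt unchanged = 1,317,460,000; volume = 42,500,000 − 8,200,000 = 34,300,000 m³
S = 1,317,460,000 / 34,300,000 = 38.4099 ‰

38.41 ‰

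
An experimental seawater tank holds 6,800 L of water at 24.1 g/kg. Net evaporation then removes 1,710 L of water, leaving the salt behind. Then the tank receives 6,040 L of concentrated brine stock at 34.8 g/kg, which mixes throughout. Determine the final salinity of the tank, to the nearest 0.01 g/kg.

33.61 g/kg

After evaporation: salt = 6,800×24.1 = 163,880; volume = 6,800 − 1,710 = 5,090 L
After mixing: salt = 163,880 + 6,040×34.8 = 374,072; volume = 5,090 + 6,040 = 11,130 L
S = 374,072 / 11,130 = 33.6093 g/kg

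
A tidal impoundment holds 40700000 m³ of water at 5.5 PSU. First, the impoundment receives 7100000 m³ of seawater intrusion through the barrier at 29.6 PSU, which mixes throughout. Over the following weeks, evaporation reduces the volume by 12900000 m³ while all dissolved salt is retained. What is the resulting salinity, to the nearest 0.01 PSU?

12.44 PSU

After mixing: salt = 40,700,000×5.5 + 7,100,000×29.6 = 434,010,000; volume = 47,800,000 m³
After evaporation: salt unchanged = 434,010,000; volume = 47,800,000 − 12,900,000 = 34,900,000 m³
S = 434,010,000 / 34,900,000 = 12.4358 PSU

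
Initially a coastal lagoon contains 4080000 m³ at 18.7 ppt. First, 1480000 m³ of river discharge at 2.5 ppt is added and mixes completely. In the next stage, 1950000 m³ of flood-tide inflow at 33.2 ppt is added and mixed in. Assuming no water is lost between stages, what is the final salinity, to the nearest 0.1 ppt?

19.3 ppt

Conserving salt mass:
Initial salt = 4,080,000×18.7 = 76,296,000
After stage 1: salt = 76,296,000 + 1,480,000×2.5 = 79,996,000; volume = 5,560,000 m³; S = 14.388 ppt
After stage 2: salt = 79,996,000 + 1,950,000×33.2 = 144,736,000; volume = 7,510,000 m³
S = 144,736,000 / 7,510,000 = 19.2724 ppt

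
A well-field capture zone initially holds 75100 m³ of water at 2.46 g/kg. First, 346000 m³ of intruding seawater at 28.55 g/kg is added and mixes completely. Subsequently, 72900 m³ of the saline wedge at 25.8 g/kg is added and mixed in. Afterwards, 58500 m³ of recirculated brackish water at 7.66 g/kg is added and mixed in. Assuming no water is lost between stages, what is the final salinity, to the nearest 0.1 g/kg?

Conserving salt mass:
Initial salt = 75,100×2.46 = 184,746
After stage 1: salt = 184,746 + 346,000×28.55 = 10,063,046; volume = 421,100 m³; S = 23.897 g/kg
After stage 2: salt = 10,063,046 + 72,900×25.8 = 11,943,866; volume = 494,000 m³; S = 24.178 g/kg
After stage 3: salt = 11,943,866 + 58,500×7.66 = 12,391,976; volume = 552,500 m³
S = 12,391,976 / 552,500 = 22.4289 g/kg

22.4 g/kg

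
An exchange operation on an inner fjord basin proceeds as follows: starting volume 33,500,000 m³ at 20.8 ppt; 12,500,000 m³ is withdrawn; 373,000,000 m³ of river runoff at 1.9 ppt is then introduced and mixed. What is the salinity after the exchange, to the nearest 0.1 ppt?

Remaining after removal: 21,000,000 m³ at 20.8 ppt (salt = 436,800,000)
After addition: salt = 436,800,000 + 373,000,000×1.9 = 1,145,500,000; volume = 394,000,000 m³
S = 1,145,500,000 / 394,000,000 = 2.9074 ppt

2.9 ppt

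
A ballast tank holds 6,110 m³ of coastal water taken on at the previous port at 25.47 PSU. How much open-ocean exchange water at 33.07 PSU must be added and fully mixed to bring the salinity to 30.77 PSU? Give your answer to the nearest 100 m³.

Salt balance: 6,110×25.47 + V×33.07 = (6,110+V)×30.77
155,621.7 + 33.07V = 188,004.7 + 30.77V
32,383 = 2.3V
V = 14,079.57 m³

14100 m³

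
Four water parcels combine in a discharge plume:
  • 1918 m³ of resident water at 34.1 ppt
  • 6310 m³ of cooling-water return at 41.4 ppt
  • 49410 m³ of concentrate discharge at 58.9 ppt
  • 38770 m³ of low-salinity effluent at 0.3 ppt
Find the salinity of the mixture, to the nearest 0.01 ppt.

Mass of salt is conserved:
salt = 1,918×34.1 + 6,310×41.4 + 49,410×58.9 + 38,770×0.3 = 65,403.8 + 261,234 + 2,910,249 + 11,631 = 3,248,517.8
volume = 1,918 + 6,310 + 49,410 + 38,770 = 96,408 m³
S = 3,248,517.8 / 96,408 = 33.6955 ppt

33.70 ppt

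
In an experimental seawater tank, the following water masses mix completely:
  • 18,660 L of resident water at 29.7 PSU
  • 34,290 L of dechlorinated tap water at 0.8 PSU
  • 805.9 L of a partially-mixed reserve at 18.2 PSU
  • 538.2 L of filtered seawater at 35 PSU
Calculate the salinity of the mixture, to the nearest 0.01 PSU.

11.33 PSU

By conservation of dissolved salt,
salt = 18,660×29.7 + 34,290×0.8 + 805.9×18.2 + 538.2×35 = 554,202 + 27,432 + 14,667.38 + 18,837 = 615,138.38
volume = 18,660 + 34,290 + 805.9 + 538.2 = 54,294.1 L
S = 615,138.38 / 54,294.1 = 11.3297 PSU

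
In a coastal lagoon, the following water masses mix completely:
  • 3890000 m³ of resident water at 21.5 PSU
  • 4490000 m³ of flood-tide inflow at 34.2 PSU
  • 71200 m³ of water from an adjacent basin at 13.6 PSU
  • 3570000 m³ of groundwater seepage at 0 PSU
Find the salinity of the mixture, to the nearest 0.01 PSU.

Total salt / total volume:
salt = 3,890,000×21.5 + 4,490,000×34.2 + 71,200×13.6 + 3,570,000×0 = 83,635,000 + 153,558,000 + 968,320 + 0 = 238,161,320
volume = 3,890,000 + 4,490,000 + 71,200 + 3,570,000 = 12,021,200 m³
S = 238,161,320 / 12,021,200 = 19.8118 PSU

19.81 PSU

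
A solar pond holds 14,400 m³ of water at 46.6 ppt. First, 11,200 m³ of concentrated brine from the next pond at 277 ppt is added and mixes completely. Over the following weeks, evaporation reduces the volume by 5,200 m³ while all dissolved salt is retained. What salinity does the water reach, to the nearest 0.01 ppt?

After mixing: salt = 14,400×46.6 + 11,200×277 = 3,773,440; volume = 25,600 m³
After evaporation: salt unchanged = 3,773,440; volume = 25,600 − 5,200 = 20,400 m³
S = 3,773,440 / 20,400 = 184.9725 ppt

184.97 ppt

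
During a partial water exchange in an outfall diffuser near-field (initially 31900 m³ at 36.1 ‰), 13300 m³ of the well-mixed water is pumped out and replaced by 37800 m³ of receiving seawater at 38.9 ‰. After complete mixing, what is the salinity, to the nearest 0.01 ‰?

Remaining after removal: 18,600 m³ at 36.1 ‰ (salt = 671,460)
After addition: salt = 671,460 + 37,800×38.9 = 2,141,880; volume = 56,400 m³
S = 2,141,880 / 56,400 = 37.9766 ‰

37.98 ‰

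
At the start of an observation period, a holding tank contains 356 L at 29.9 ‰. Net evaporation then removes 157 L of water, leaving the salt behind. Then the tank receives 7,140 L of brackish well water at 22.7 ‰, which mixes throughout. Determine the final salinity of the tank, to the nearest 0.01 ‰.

After evaporation: salt = 356×29.9 = 10,644.4; volume = 356 − 157 = 199 L
After mixing: salt = 10,644.4 + 7,140×22.7 = 172,722.4; volume = 199 + 7,140 = 7,339 L
S = 172,722.4 / 7,339 = 23.5349 ‰

23.53 ‰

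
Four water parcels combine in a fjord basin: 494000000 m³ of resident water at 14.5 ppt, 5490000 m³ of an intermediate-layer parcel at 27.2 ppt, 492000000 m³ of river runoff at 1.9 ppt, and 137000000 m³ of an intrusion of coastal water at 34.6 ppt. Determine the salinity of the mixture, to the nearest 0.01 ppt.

11.51 ppt

Mass of salt is conserved:
salt = 494,000,000×14.5 + 5,490,000×27.2 + 492,000,000×1.9 + 137,000,000×34.6 = 7,163,000,000 + 149,328,000 + 934,800,000 + 4,740,200,000 = 12,987,328,000
volume = 494,000,000 + 5,490,000 + 492,000,000 + 137,000,000 = 1,128,490,000 m³
S = 12,987,328,000 / 1,128,490,000 = 11.5086 ppt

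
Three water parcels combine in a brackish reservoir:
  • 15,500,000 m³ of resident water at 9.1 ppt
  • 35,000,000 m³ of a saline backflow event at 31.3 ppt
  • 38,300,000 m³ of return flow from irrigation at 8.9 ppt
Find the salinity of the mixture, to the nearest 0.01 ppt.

Total salt / total volume:
salt = 15,500,000×9.1 + 35,000,000×31.3 + 38,300,000×8.9 = 141,050,000 + 1,095,500,000 + 340,870,000 = 1,577,420,000
volume = 15,500,000 + 35,000,000 + 38,300,000 = 88,800,000 m³
S = 1,577,420,000 / 88,800,000 = 17.7637 ppt

17.76 ppt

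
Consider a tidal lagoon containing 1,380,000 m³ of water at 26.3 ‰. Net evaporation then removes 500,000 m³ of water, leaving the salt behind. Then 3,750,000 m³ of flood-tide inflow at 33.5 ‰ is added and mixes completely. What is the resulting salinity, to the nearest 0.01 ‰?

After evaporation: salt = 1,380,000×26.3 = 36,294,000; volume = 1,380,000 − 500,000 = 880,000 m³
After mixing: salt = 36,294,000 + 3,750,000×33.5 = 161,919,000; volume = 880,000 + 3,750,000 = 4,630,000 m³
S = 161,919,000 / 4,630,000 = 34.9717 ‰

34.97 ‰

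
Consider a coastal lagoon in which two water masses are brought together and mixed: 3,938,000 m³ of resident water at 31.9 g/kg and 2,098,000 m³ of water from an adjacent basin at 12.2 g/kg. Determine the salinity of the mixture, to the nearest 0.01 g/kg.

25.05 g/kg

Mass of salt is conserved:
salt = 3,938,000×31.9 + 2,098,000×12.2 = 125,622,200 + 25,595,600 = 151,217,800
volume = 3,938,000 + 2,098,000 = 6,036,000 m³
S = 151,217,800 / 6,036,000 = 25.0527 g/kg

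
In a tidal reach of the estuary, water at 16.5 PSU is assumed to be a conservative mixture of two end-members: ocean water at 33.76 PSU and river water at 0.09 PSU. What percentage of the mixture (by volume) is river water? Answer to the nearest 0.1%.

51.3%

Let f be the freshwater fraction. Salt balance per unit volume:
f×0.09 + (1−f)×33.76 = 16.5
f = (33.76 − 16.5) / (33.76 − 0.09) = 17.26/33.67 = 0.5126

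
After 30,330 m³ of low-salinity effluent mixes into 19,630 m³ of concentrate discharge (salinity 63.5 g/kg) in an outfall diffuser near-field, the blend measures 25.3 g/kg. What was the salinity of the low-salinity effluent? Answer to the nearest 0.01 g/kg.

Salt balance: 19,630×63.5 + 30,330×S = 49,960×25.3
1,246,505 + 30,330·S = 1,263,988
S = (1,263,988 − 1,246,505) / 30,330 = 0.5764 g/kg

0.58 g/kg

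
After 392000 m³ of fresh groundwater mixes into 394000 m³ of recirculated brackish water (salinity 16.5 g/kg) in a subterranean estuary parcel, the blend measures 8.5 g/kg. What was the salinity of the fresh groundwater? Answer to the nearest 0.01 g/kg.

0.46 g/kg

Salt balance: 394,000×16.5 + 392,000×S = 786,000×8.5
6,501,000 + 392,000·S = 6,681,000
S = (6,681,000 − 6,501,000) / 392,000 = 0.4592 g/kg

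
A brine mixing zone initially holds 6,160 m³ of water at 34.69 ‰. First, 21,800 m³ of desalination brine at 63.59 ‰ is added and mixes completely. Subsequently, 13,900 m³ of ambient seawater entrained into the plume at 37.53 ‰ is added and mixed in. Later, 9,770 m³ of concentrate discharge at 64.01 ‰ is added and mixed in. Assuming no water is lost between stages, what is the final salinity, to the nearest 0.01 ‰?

53.21 ‰

By conservation of dissolved salt,
Initial salt = 6,160×34.69 = 213,690.4
After stage 1: salt = 213,690.4 + 21,800×63.59 = 1,599,952.4; volume = 27,960 m³; S = 57.223 ‰
After stage 2: salt = 1,599,952.4 + 13,900×37.53 = 2,121,619.4; volume = 41,860 m³; S = 50.684 ‰
After stage 3: salt = 2,121,619.4 + 9,770×64.01 = 2,746,997.1; volume = 51,630 m³
S = 2,746,997.1 / 51,630 = 53.2054 ‰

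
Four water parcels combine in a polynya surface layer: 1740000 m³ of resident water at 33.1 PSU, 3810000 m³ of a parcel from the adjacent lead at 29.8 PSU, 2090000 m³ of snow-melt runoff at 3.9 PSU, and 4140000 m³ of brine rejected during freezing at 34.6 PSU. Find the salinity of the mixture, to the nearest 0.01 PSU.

27.38 PSU

Salt balance:
salt = 1,740,000×33.1 + 3,810,000×29.8 + 2,090,000×3.9 + 4,140,000×34.6 = 57,594,000 + 113,538,000 + 8,151,000 + 143,244,000 = 322,527,000
volume = 1,740,000 + 3,810,000 + 2,090,000 + 4,140,000 = 11,780,000 m³
S = 322,527,000 / 11,780,000 = 27.3792 PSU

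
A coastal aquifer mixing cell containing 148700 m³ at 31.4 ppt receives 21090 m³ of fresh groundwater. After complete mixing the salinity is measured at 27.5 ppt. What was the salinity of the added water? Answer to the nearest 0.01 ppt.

0.00 ppt

Salt balance: 148,700×31.4 + 21,090×S = 169,790×27.5
4,669,180 + 21,090·S = 4,669,225
S = (4,669,225 − 4,669,180) / 21,090 = 0.0021 ppt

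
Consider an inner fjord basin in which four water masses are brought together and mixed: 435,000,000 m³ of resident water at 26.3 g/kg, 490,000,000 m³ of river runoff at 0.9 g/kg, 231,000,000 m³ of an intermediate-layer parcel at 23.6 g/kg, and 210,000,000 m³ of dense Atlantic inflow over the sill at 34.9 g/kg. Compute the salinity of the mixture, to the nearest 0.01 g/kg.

18.05 g/kg

Conserving salt mass:
salt = 435,000,000×26.3 + 490,000,000×0.9 + 231,000,000×23.6 + 210,000,000×34.9 = 11,440,500,000 + 441,000,000 + 5,451,600,000 + 7,329,000,000 = 24,662,100,000
volume = 435,000,000 + 490,000,000 + 231,000,000 + 210,000,000 = 1,366,000,000 m³
S = 24,662,100,000 / 1,366,000,000 = 18.0542 g/kg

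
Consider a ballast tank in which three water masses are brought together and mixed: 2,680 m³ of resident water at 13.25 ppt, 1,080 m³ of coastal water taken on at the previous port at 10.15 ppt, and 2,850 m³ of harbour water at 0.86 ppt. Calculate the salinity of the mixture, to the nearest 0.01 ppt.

7.40 ppt

By conservation of dissolved salt,
salt = 2,680×13.25 + 1,080×10.15 + 2,850×0.86 = 35,510 + 10,962 + 2,451 = 48,923
volume = 2,680 + 1,080 + 2,850 = 6,610 m³
S = 48,923 / 6,610 = 7.4014 ppt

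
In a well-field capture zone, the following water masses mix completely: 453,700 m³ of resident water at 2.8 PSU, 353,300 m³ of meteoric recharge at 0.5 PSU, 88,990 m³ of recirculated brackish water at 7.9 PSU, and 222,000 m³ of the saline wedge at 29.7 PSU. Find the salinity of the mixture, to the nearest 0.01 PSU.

7.82 PSU

Salt balance:
salt = 453,700×2.8 + 353,300×0.5 + 88,990×7.9 + 222,000×29.7 = 1,270,360 + 176,650 + 703,021 + 6,593,400 = 8,743,431
volume = 453,700 + 353,300 + 88,990 + 222,000 = 1,117,990 m³
S = 8,743,431 / 1,117,990 = 7.8207 PSU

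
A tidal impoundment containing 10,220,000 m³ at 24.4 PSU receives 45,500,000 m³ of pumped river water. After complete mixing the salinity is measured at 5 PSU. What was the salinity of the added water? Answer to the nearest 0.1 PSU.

Salt balance: 10,220,000×24.4 + 45,500,000×S = 55,720,000×5
249,368,000 + 45,500,000·S = 278,600,000
S = (278,600,000 − 249,368,000) / 45,500,000 = 0.6425 PSU

0.6 PSU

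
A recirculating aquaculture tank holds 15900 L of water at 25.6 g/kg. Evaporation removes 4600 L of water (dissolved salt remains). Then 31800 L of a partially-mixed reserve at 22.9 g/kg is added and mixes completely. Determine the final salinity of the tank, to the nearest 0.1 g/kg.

After evaporation: salt = 15,900×25.6 = 407,040; volume = 15,900 − 4,600 = 11,300 L
After mixing: salt = 407,040 + 31,800×22.9 = 1,135,260; volume = 11,300 + 31,800 = 43,100 L
S = 1,135,260 / 43,100 = 26.3401 g/kg

26.3 g/kg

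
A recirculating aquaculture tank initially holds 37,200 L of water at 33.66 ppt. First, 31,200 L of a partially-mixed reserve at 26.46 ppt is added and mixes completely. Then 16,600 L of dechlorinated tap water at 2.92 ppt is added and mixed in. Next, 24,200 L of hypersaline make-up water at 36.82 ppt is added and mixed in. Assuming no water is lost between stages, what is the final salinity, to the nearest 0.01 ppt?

27.63 ppt

Salt balance:
Initial salt = 37,200×33.66 = 1,252,152
After stage 1: salt = 1,252,152 + 31,200×26.46 = 2,077,704; volume = 68,400 L; S = 30.376 ppt
After stage 2: salt = 2,077,704 + 16,600×2.92 = 2,126,176; volume = 85,000 L; S = 25.014 ppt
After stage 3: salt = 2,126,176 + 24,200×36.82 = 3,017,220; volume = 109,200 L
S = 3,017,220 / 109,200 = 27.6302 ppt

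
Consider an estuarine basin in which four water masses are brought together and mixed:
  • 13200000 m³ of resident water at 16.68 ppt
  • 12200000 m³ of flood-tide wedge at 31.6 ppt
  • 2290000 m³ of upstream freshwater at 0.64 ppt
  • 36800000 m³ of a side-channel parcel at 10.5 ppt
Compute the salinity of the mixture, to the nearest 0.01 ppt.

15.41 ppt

Salt balance:
salt = 13,200,000×16.68 + 12,200,000×31.6 + 2,290,000×0.64 + 36,800,000×10.5 = 220,176,000 + 385,520,000 + 1,465,600 + 386,400,000 = 993,561,600
volume = 13,200,000 + 12,200,000 + 2,290,000 + 36,800,000 = 64,490,000 m³
S = 993,561,600 / 64,490,000 = 15.4064 ppt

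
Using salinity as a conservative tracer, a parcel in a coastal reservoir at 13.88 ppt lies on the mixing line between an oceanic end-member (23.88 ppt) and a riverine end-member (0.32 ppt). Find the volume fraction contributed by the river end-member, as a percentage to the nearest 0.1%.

42.4%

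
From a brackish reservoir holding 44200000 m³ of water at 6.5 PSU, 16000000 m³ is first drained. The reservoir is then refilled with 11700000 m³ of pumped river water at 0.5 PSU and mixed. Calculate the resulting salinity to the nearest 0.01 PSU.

Remaining after removal: 28,200,000 m³ at 6.5 PSU (salt = 183,300,000)
After addition: salt = 183,300,000 + 11,700,000×0.5 = 189,150,000; volume = 39,900,000 m³
S = 189,150,000 / 39,900,000 = 4.7406 PSU

4.74 PSU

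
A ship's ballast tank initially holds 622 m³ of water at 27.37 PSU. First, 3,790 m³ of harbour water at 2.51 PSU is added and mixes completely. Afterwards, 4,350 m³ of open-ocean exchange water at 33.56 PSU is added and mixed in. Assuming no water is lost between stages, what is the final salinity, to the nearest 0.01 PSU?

By conservation of dissolved salt,
Initial salt = 622×27.37 = 17,024.14
After stage 1: salt = 17,024.14 + 3,790×2.51 = 26,537.04; volume = 4,412 m³; S = 6.015 PSU
After stage 2: salt = 26,537.04 + 4,350×33.56 = 172,523.04; volume = 8,762 m³
S = 172,523.04 / 8,762 = 19.6899 PSU

19.69 PSU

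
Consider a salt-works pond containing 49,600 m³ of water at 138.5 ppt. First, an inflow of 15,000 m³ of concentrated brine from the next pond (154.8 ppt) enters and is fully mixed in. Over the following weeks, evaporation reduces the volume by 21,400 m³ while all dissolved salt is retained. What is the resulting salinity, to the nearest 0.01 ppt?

After mixing: salt = 49,600×138.5 + 15,000×154.8 = 9,191,600; volume = 64,600 m³
After evaporation: salt unchanged = 9,191,600; volume = 64,600 − 21,400 = 43,200 m³
S = 9,191,600 / 43,200 = 212.7685 ppt

212.77 ppt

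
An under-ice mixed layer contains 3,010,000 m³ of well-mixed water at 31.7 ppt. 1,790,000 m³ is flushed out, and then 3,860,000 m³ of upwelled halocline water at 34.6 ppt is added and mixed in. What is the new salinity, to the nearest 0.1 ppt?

33.9 ppt

Remaining after removal: 1,220,000 m³ at 31.7 ppt (salt = 38,674,000)
After addition: salt = 38,674,000 + 3,860,000×34.6 = 172,230,000; volume = 5,080,000 m³
S = 172,230,000 / 5,080,000 = 33.9035 ppt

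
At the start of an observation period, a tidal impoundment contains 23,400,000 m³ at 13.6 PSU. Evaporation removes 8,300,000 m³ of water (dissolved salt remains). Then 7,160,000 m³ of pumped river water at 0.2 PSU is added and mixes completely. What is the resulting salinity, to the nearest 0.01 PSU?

14.36 PSU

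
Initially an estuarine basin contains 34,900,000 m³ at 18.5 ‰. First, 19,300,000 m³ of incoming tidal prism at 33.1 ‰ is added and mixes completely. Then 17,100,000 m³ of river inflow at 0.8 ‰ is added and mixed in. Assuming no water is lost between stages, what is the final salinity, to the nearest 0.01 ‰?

18.21 ‰

Salt balance:
Initial salt = 34,900,000×18.5 = 645,650,000
After stage 1: salt = 645,650,000 + 19,300,000×33.1 = 1,284,480,000; volume = 54,200,000 m³; S = 23.699 ‰
After stage 2: salt = 1,284,480,000 + 17,100,000×0.8 = 1,298,160,000; volume = 71,300,000 m³
S = 1,298,160,000 / 71,300,000 = 18.207 ‰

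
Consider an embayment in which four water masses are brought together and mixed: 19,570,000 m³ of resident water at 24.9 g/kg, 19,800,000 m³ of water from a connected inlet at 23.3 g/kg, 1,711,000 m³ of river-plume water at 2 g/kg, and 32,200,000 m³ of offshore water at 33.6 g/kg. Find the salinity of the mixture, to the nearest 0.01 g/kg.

27.76 g/kg

Conserving salt mass:
salt = 19,570,000×24.9 + 19,800,000×23.3 + 1,711,000×2 + 32,200,000×33.6 = 487,293,000 + 461,340,000 + 3,422,000 + 1,081,920,000 = 2,033,975,000
volume = 19,570,000 + 19,800,000 + 1,711,000 + 32,200,000 = 73,281,000 m³
S = 2,033,975,000 / 73,281,000 = 27.7558 g/kg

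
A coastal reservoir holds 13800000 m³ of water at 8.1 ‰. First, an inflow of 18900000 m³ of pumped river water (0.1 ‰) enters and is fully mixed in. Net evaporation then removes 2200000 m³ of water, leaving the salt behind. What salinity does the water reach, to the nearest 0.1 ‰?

After mixing: salt = 13,800,000×8.1 + 18,900,000×0.1 = 113,670,000; volume = 32,700,000 m³
After evaporation: salt unchanged = 113,670,000; volume = 32,700,000 − 2,200,000 = 30,500,000 m³
S = 113,670,000 / 30,500,000 = 3.7269 ‰

3.7 ‰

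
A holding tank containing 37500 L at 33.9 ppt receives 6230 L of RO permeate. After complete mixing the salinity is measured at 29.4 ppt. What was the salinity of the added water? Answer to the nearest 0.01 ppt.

2.31 ppt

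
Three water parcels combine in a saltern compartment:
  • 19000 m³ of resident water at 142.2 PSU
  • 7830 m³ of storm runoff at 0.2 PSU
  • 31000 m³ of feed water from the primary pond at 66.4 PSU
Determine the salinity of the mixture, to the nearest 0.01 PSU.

Total salt / total volume:
salt = 19,000×142.2 + 7,830×0.2 + 31,000×66.4 = 2,701,800 + 1,566 + 2,058,400 = 4,761,766
volume = 19,000 + 7,830 + 31,000 = 57,830 m³
S = 4,761,766 / 57,830 = 82.3408 PSU

82.34 PSU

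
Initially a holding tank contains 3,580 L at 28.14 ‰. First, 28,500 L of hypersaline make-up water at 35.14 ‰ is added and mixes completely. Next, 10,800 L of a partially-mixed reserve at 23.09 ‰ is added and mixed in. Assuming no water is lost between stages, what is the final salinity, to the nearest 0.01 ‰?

31.52 ‰

Total salt / total volume:
Initial salt = 3,580×28.14 = 100,741.2
After stage 1: salt = 100,741.2 + 28,500×35.14 = 1,102,231.2; volume = 32,080 L; S = 34.359 ‰
After stage 2: salt = 1,102,231.2 + 10,800×23.09 = 1,351,603.2; volume = 42,880 L
S = 1,351,603.2 / 42,880 = 31.5206 ‰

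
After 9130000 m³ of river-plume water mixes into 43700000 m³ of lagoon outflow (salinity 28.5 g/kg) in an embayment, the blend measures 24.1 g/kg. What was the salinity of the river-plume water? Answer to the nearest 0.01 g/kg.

3.04 g/kg

Salt balance: 43,700,000×28.5 + 9,130,000×S = 52,830,000×24.1
1,245,450,000 + 9,130,000·S = 1,273,203,000
S = (1,273,203,000 − 1,245,450,000) / 9,130,000 = 3.0398 g/kg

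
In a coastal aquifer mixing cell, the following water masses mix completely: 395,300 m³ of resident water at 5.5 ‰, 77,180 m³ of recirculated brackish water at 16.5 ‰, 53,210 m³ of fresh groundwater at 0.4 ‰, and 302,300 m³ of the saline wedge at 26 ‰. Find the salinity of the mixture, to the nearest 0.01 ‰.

13.68 ‰

By conservation of dissolved salt,
salt = 395,300×5.5 + 77,180×16.5 + 53,210×0.4 + 302,300×26 = 2,174,150 + 1,273,470 + 21,284 + 7,859,800 = 11,328,704
volume = 395,300 + 77,180 + 53,210 + 302,300 = 827,990 m³
S = 11,328,704 / 827,990 = 13.6822 ‰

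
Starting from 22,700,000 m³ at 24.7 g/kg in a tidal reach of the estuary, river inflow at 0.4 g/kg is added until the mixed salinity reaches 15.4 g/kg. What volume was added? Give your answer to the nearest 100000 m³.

Salt balance: 22,700,000×24.7 + V×0.4 = (22,700,000+V)×15.4
560,690,000 + 0.4V = 349,580,000 + 15.4V
211,110,000 = 15V
V = 14,074,000 m³

14100000 m³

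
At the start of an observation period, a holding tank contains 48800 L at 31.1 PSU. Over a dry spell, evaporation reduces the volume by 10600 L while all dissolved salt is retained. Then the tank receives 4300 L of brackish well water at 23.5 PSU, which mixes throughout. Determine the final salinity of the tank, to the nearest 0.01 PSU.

After evaporation: salt = 48,800×31.1 = 1,517,680; volume = 48,800 − 10,600 = 38,200 L
After mixing: salt = 1,517,680 + 4,300×23.5 = 1,618,730; volume = 38,200 + 4,300 = 42,500 L
S = 1,618,730 / 42,500 = 38.0878 PSU

38.09 PSU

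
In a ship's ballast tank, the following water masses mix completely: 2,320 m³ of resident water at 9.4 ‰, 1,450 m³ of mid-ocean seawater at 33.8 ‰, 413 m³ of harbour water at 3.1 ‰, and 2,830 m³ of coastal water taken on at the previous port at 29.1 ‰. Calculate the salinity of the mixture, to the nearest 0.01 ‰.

22.02 ‰

Salt balance:
salt = 2,320×9.4 + 1,450×33.8 + 413×3.1 + 2,830×29.1 = 21,808 + 49,010 + 1,280.3 + 82,353 = 154,451.3
volume = 2,320 + 1,450 + 413 + 2,830 = 7,013 m³
S = 154,451.3 / 7,013 = 22.0236 ‰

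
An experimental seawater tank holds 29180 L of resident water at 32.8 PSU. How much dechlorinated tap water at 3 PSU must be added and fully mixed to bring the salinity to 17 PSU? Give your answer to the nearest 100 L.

Salt balance: 29,180×32.8 + V×3 = (29,180+V)×17
957,104 + 3V = 496,060 + 17V
461,044 = 14V
V = 32,931.71 L

32900 L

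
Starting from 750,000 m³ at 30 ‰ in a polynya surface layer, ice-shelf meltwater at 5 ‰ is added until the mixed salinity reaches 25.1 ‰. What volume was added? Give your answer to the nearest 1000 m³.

Salt balance: 750,000×30 + V×5 = (750,000+V)×25.1
22,500,000 + 5V = 18,825,000 + 25.1V
3,675,000 = 20.1V
V = 182,835.82 m³

183000 m³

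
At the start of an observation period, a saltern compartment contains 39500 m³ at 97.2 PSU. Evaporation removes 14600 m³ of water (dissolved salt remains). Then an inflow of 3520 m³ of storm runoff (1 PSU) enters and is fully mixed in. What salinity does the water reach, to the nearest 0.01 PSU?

135.22 PSU

After evaporation: salt = 39,500×97.2 = 3,839,400; volume = 39,500 − 14,600 = 24,900 m³
After mixing: salt = 3,839,400 + 3,520×1 = 3,842,920; volume = 24,900 + 3,520 = 28,420 m³
S = 3,842,920 / 28,420 = 135.2189 PSU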